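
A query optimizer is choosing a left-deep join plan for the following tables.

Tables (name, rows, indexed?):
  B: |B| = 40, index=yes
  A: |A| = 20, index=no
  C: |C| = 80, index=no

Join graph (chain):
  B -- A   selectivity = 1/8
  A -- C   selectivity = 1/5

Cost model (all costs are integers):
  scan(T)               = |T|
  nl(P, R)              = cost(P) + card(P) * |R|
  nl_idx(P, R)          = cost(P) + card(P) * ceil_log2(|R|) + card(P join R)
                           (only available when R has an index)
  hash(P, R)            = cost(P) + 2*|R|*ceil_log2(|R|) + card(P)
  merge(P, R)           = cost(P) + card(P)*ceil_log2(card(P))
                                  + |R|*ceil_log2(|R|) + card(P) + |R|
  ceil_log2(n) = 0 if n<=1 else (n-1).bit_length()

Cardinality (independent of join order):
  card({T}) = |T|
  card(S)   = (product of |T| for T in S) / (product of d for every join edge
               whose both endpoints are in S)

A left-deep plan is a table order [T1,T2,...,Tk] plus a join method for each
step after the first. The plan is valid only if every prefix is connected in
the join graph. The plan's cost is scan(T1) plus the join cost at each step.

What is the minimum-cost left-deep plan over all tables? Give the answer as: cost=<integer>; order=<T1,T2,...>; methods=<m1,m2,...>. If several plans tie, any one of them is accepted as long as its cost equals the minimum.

cost=1160; order=C,A,B; methods=hash,hash

Selinger DP (subsets sized 1..n):
  {B}: scan cost=40, card=40
  {A}: scan cost=20, card=20
  {C}: scan cost=80, card=80
  {AB}: card=100; try (B,nl_idx)→240, (A,hash)→280, (B,merge)→420, (A,merge)→440, (B,hash)→520, (B,nl)→820 …(+1); best=240 via (B,nl_idx)
  {AC}: card=320; try (A,hash)→360, (C,merge)→780, (A,merge)→840, (C,hash)→1160, (C,nl)→1620, (A,nl)→1680; best=360 via (A,hash)
  {ABC}: card=1600; try (B,hash)→1160, (C,hash)→1460, (C,merge)→1680, (B,merge)→3840, (B,nl_idx)→3880, (C,nl)→8240 …(+1); best=1160 via (B,hash)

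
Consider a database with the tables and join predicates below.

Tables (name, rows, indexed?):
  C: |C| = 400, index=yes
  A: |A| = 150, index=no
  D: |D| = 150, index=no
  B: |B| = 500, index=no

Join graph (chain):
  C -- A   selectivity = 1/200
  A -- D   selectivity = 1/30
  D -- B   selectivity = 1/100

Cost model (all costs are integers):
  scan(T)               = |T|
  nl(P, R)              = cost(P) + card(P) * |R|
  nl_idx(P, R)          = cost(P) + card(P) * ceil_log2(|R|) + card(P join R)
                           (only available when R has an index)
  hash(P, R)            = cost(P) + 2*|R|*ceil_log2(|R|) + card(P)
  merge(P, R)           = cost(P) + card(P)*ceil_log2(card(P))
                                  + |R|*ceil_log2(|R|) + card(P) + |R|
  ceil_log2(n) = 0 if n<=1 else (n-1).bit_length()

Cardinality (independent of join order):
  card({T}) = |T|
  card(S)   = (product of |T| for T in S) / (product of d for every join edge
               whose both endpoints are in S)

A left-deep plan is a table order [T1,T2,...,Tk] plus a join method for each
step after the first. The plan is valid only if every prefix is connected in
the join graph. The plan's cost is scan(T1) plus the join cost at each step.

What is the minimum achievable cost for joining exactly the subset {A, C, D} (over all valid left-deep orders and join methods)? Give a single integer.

4500

Selinger DP over subsets of {A,C,D}:
  {C}: scan cost=400, card=400
  {A}: scan cost=150, card=150
  {D}: scan cost=150, card=150
  {AC}: card=300; try (C,nl_idx)→1800, (A,hash)→3200, (C,merge)→5500, (A,merge)→5750, (C,hash)→7500, (C,nl)→60150 …(+1); best=1800 via (C,nl_idx)
  {AD}: card=750; try (D,hash)→2700, (A,hash)→2700, (D,merge)→2850, (A,merge)→2850, (D,nl)→22650, (A,nl)→22650; best=2700 via (D,hash)
  {ACD}: card=1500; try (D,hash)→4500, (D,merge)→6150, (C,hash)→10650, (C,nl_idx)→10950, (C,merge)→14950, (D,nl)→46800 …(+1); best=4500 via (D,hash)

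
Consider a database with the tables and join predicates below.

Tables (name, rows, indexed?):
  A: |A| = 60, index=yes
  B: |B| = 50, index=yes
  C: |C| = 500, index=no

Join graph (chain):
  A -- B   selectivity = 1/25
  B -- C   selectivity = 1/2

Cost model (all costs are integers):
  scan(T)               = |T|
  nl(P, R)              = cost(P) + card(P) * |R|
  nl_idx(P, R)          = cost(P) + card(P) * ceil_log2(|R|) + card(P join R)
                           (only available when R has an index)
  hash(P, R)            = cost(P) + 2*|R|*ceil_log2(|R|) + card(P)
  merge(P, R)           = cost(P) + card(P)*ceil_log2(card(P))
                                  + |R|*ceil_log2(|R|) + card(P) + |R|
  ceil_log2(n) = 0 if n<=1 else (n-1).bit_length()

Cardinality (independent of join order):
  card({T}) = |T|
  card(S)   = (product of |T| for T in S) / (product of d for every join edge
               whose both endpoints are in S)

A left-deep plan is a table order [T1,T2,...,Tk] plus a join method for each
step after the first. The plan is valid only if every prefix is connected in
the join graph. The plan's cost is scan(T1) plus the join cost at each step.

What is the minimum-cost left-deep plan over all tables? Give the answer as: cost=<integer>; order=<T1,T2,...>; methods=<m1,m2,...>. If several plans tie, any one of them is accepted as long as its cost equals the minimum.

cost=6430; order=B,A,C; methods=nl_idx,merge

Selinger DP (subsets sized 1..n):
  {A}: scan cost=60, card=60
  {B}: scan cost=50, card=50
  {C}: scan cost=500, card=500
  {AB}: card=120; try (A,nl_idx)→470, (B,nl_idx)→540, (B,hash)→720, (A,hash)→820, (A,merge)→820, (B,merge)→830 …(+2); best=470 via (A,nl_idx)
  {BC}: card=12500; try (B,hash)→1600, (C,merge)→5400, (B,merge)→5850, (C,hash)→9100, (B,nl_idx)→16000, (C,nl)→25050 …(+1); best=1600 via (B,hash)
  {ABC}: card=30000; try (C,merge)→6430, (C,hash)→9590, (A,hash)→14820, (C,nl)→60470, (A,nl_idx)→106600, (A,merge)→189520 …(+1); best=6430 via (C,merge)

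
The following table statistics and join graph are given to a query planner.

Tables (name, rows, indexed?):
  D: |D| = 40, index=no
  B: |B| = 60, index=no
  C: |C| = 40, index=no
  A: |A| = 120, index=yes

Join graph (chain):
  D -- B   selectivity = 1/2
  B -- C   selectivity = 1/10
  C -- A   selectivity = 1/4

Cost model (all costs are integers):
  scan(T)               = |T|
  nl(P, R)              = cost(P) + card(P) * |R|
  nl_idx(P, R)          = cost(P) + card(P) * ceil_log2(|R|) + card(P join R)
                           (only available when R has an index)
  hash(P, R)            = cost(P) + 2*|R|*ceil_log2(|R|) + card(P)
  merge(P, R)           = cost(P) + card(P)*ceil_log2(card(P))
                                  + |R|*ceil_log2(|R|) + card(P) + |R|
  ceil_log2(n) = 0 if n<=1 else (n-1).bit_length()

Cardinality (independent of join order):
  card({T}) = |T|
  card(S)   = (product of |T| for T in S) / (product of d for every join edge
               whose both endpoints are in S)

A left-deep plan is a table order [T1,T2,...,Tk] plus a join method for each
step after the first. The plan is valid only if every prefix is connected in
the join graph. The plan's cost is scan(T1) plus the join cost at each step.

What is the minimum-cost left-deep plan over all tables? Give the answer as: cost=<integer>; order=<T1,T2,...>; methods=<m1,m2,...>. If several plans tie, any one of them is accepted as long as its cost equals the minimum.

Selinger DP (subsets sized 1..n):
  {D}: scan cost=40, card=40
  {B}: scan cost=60, card=60
  {C}: scan cost=40, card=40
  {A}: scan cost=120, card=120
  {BD}: card=1200; try (D,hash)→600, (B,merge)→740, (D,merge)→760, (B,hash)→800, (B,nl)→2440, (D,nl)→2460; best=600 via (D,hash)
  {BC}: card=240; try (C,hash)→600, (B,merge)→740, (C,merge)→760, (B,hash)→800, (B,nl)→2440, (C,nl)→2460; best=600 via (C,hash)
  {AC}: card=1200; try (C,hash)→720, (A,merge)→1280, (C,merge)→1360, (A,nl_idx)→1520, (A,hash)→1760, (A,nl)→4840 …(+1); best=720 via (C,hash)
  {BCD}: card=4800; try (D,hash)→1320, (C,hash)→2280, (D,merge)→3040, (D,nl)→10200, (C,merge)→15280, (C,nl)→48600; best=1320 via (D,hash)
  {ABC}: card=7200; try (A,hash)→2520, (B,hash)→2640, (A,merge)→3720, (A,nl_idx)→9480, (B,merge)→15540, (A,nl)→29400 …(+1); best=2520 via (A,hash)
  {ABCD}: card=144000; try (A,hash)→7800, (D,hash)→10200, (A,merge)→69480, (D,merge)→103600, (A,nl_idx)→178920, (D,nl)→290520 …(+1); best=7800 via (A,hash)

cost=7800; order=B,C,D,A; methods=hash,hash,hash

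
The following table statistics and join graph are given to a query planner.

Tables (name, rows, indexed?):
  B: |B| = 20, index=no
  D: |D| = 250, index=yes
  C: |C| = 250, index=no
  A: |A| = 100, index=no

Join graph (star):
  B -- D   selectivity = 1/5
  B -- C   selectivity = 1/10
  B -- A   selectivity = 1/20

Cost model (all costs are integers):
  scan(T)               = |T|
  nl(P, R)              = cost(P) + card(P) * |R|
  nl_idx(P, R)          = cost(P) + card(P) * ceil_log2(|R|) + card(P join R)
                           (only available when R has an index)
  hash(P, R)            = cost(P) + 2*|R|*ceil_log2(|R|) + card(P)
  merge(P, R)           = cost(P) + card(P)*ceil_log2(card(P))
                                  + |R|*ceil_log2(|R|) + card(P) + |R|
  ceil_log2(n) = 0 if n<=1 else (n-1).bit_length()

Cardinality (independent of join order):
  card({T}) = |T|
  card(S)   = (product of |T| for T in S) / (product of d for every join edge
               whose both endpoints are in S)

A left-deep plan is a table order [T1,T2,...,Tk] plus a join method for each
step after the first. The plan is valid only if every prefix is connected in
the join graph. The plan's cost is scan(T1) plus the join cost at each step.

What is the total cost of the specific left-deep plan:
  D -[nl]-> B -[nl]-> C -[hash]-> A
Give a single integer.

281650

step 1: scan D: cost=250, card=250
step 2: join B via nl
    card(P join B) = 250*20/(5) = 1000
    cost = 250 + 250*20 = 5250
step 3: join C via nl
    card(P join C) = 1000*250/(10) = 25000
    cost = 5250 + 1000*250 = 255250
step 4: join A via hash
    card(P join A) = 25000*100/(20) = 125000
    cost = 255250 + 2*100*7 + 25000 = 281650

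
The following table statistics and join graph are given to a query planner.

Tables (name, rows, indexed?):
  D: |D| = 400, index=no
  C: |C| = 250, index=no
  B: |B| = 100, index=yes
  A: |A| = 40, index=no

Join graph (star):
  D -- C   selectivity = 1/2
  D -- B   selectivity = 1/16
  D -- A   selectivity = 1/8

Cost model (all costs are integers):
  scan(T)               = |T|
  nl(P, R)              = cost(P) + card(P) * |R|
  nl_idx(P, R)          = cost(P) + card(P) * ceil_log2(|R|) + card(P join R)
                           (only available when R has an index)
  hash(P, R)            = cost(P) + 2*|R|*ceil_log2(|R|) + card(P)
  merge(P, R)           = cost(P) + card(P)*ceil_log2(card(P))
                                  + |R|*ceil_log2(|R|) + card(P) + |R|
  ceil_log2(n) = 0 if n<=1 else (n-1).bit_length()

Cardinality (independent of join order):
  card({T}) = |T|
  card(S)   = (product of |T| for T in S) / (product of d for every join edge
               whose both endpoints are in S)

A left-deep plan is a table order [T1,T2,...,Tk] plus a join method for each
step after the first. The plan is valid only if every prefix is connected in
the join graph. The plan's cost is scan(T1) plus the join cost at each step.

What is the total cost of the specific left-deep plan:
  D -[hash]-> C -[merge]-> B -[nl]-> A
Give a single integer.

13355600

step 1: scan D: cost=400, card=400
step 2: join C via hash
    card(P join C) = 400*250/(2) = 50000
    cost = 400 + 2*250*8 + 400 = 4800
step 3: join B via merge
    card(P join B) = 50000*100/(16) = 312500
    cost = 4800 + 50000*16 + 100*7 + 50000 + 100 = 855600
step 4: join A via nl
    card(P join A) = 312500*40/(8) = 1562500
    cost = 855600 + 312500*40 = 13355600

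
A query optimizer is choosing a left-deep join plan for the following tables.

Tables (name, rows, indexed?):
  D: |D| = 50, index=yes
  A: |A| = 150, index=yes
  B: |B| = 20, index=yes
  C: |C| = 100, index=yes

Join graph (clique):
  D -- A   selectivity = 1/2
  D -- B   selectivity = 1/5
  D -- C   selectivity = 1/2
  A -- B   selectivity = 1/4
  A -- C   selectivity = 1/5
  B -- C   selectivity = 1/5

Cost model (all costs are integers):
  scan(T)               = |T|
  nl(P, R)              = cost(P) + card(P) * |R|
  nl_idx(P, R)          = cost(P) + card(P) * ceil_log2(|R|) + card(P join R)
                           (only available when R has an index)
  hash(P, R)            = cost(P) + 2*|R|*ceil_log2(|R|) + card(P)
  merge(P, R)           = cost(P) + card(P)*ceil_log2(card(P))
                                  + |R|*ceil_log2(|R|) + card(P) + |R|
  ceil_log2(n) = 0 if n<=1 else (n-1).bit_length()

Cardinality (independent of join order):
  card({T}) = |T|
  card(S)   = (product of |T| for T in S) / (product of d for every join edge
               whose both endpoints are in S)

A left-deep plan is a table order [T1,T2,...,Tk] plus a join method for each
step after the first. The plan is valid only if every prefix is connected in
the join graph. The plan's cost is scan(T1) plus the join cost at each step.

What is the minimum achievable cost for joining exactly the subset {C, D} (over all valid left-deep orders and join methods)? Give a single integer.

800

Selinger DP over subsets of {C,D}:
  {D}: scan cost=50, card=50
  {C}: scan cost=100, card=100
  {CD}: card=2500; try (D,hash)→800, (C,merge)→1200, (D,merge)→1250, (C,hash)→1500, (C,nl_idx)→2900, (D,nl_idx)→3200 …(+2); best=800 via (D,hash)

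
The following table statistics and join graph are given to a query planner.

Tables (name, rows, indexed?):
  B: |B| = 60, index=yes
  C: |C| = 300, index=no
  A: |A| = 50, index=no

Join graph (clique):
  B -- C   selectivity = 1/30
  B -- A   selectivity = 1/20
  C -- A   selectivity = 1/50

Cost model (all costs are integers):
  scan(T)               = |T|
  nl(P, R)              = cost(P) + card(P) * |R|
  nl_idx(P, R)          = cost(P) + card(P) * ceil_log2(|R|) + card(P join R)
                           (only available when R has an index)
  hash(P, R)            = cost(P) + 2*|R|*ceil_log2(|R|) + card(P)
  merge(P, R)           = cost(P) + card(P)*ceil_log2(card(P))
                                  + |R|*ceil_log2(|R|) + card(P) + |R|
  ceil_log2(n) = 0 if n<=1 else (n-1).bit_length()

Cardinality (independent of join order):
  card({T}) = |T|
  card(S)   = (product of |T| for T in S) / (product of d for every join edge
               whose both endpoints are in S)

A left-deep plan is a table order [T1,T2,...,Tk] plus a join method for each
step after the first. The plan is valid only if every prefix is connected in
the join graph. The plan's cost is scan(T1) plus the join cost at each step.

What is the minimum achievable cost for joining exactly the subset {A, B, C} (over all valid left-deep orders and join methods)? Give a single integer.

2220

Selinger DP over subsets of {A,B,C}:
  {B}: scan cost=60, card=60
  {C}: scan cost=300, card=300
  {A}: scan cost=50, card=50
  {BC}: card=600; try (B,hash)→1320, (B,nl_idx)→2700, (C,merge)→3480, (B,merge)→3720, (C,hash)→5520, (C,nl)→18060 …(+1); best=1320 via (B,hash)
  {AB}: card=150; try (B,nl_idx)→500, (A,hash)→720, (B,hash)→820, (B,merge)→820, (A,merge)→830, (B,nl)→3050 …(+1); best=500 via (B,nl_idx)
  {AC}: card=300; try (A,hash)→1200, (C,merge)→3400, (A,merge)→3650, (C,hash)→5500, (C,nl)→15050, (A,nl)→15300; best=1200 via (A,hash)
  {ABC}: card=30; try (B,hash)→2220, (A,hash)→2520, (B,nl_idx)→3030, (B,merge)→4620, (C,merge)→4850, (C,hash)→6050 …(+4); best=2220 via (B,hash)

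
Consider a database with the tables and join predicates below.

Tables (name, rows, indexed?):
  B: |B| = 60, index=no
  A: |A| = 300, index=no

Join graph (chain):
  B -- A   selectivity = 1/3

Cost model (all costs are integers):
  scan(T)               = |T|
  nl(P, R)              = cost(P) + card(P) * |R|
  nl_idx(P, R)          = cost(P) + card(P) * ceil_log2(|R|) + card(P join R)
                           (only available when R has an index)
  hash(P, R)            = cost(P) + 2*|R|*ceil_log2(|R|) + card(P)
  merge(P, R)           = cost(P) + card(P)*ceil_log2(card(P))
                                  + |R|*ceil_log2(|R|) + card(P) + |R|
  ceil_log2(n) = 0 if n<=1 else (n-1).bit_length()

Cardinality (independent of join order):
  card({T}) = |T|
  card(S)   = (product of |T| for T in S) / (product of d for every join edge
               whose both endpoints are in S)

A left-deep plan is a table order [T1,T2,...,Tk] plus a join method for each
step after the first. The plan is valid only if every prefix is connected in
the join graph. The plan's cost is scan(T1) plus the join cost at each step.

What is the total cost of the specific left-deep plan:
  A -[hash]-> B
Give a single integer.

1320

step 1: scan A: cost=300, card=300
step 2: join B via hash
    card(P join B) = 300*60/(3) = 6000
    cost = 300 + 2*60*6 + 300 = 1320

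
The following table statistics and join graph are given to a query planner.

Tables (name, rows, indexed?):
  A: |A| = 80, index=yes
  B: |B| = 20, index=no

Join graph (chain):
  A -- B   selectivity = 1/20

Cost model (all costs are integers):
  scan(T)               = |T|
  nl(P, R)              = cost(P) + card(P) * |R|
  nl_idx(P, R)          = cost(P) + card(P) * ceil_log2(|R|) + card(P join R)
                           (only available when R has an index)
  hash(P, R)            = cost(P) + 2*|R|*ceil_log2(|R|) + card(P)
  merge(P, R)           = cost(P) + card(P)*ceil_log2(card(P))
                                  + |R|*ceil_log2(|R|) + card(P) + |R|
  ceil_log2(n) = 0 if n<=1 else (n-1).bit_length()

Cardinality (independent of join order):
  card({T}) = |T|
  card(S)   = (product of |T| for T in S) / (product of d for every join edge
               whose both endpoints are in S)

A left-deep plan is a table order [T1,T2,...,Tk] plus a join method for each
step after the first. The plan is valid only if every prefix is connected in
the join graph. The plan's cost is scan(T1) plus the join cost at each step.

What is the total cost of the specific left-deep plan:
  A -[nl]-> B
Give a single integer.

step 1: scan A: cost=80, card=80
step 2: join B via nl
    card(P join B) = 80*20/(20) = 80
    cost = 80 + 80*20 = 1680

1680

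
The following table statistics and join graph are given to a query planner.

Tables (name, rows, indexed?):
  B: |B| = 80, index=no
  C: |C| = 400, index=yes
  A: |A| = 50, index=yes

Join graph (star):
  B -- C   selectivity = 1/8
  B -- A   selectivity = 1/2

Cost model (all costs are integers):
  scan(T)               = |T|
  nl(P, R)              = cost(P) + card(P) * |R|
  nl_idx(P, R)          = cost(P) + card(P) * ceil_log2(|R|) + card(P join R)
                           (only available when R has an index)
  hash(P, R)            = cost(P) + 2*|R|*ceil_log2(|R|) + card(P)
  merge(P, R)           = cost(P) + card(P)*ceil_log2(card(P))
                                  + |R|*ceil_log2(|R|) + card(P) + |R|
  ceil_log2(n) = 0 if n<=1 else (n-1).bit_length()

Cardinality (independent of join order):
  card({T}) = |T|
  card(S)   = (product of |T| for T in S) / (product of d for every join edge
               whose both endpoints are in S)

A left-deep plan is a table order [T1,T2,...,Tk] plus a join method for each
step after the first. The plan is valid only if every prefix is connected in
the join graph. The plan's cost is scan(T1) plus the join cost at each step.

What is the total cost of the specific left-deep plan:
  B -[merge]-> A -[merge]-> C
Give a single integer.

29070

step 1: scan B: cost=80, card=80
step 2: join A via merge
    card(P join A) = 80*50/(2) = 2000
    cost = 80 + 80*7 + 50*6 + 80 + 50 = 1070
step 3: join C via merge
    card(P join C) = 2000*400/(8) = 100000
    cost = 1070 + 2000*11 + 400*9 + 2000 + 400 = 29070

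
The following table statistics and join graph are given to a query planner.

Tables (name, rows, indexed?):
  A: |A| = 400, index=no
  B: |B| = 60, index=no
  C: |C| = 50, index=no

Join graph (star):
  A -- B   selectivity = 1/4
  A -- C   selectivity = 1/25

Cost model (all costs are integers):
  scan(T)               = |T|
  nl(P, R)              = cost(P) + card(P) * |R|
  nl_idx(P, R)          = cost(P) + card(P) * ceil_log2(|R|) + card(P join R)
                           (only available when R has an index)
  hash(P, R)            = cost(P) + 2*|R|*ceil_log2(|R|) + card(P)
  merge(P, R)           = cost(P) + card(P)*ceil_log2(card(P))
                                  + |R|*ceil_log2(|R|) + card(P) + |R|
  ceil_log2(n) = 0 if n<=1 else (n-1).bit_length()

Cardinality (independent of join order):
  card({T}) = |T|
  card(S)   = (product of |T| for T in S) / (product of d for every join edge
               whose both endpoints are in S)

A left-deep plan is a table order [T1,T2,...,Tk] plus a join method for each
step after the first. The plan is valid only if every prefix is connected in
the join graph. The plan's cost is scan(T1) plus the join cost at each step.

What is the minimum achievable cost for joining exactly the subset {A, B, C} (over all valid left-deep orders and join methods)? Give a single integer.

2920

Selinger DP over subsets of {A,B,C}:
  {A}: scan cost=400, card=400
  {B}: scan cost=60, card=60
  {C}: scan cost=50, card=50
  {AB}: card=6000; try (B,hash)→1520, (A,merge)→4480, (B,merge)→4820, (A,hash)→7320, (A,nl)→24060, (B,nl)→24400; best=1520 via (B,hash)
  {AC}: card=800; try (C,hash)→1400, (A,merge)→4400, (C,merge)→4750, (A,hash)→7300, (A,nl)→20050, (C,nl)→20400; best=1400 via (C,hash)
  {ABC}: card=12000; try (B,hash)→2920, (C,hash)→8120, (B,merge)→10620, (B,nl)→49400, (C,merge)→85870, (C,nl)→301520; best=2920 via (B,hash)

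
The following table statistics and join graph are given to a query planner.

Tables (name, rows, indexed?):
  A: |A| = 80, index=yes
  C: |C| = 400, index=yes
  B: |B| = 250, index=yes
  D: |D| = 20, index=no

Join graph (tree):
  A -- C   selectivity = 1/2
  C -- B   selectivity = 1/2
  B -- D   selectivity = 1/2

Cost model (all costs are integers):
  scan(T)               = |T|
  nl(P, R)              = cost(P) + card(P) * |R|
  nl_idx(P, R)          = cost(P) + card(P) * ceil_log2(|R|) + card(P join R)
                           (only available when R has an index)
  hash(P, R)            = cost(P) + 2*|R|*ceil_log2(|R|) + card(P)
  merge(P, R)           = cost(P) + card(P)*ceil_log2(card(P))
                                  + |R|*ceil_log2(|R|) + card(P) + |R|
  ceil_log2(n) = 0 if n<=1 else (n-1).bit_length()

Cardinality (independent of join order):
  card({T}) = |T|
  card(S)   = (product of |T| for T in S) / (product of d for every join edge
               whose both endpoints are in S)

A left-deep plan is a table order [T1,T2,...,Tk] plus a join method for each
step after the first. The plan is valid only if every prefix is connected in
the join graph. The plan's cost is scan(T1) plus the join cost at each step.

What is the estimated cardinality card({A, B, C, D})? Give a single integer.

20000000

Tables in S: A(80), B(250), C(400), D(20)
Edges inside S: A-C(d=2), C-B(d=2), B-D(d=2)
numerator = 80 * 250 * 400 * 20 = 160000000
denominator = 2 * 2 * 2 = 8
card(S) = 160000000 / 8 = 20000000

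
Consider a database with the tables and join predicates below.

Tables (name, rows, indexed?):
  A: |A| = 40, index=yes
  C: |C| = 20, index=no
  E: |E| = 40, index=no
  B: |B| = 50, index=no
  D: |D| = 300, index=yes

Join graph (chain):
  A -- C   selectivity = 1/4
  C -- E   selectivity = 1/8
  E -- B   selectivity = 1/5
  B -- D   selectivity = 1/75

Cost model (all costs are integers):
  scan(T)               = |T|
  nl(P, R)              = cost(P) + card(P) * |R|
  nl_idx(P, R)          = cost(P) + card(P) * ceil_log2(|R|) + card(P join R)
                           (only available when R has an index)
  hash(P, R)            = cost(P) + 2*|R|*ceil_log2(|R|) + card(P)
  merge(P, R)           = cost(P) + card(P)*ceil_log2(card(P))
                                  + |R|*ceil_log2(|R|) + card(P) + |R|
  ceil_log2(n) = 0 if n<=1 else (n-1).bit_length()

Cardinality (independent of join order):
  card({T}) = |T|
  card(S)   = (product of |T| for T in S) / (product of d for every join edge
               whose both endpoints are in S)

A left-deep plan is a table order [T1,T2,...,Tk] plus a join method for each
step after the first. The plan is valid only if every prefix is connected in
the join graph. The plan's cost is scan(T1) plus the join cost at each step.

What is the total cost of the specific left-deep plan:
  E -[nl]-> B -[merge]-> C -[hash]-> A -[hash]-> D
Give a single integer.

step 1: scan E: cost=40, card=40
step 2: join B via nl
    card(P join B) = 40*50/(5) = 400
    cost = 40 + 40*50 = 2040
step 3: join C via merge
    card(P join C) = 400*20/(8) = 1000
    cost = 2040 + 400*9 + 20*5 + 400 + 20 = 6160
step 4: join A via hash
    card(P join A) = 1000*40/(4) = 10000
    cost = 6160 + 2*40*6 + 1000 = 7640
step 5: join D via hash
    card(P join D) = 10000*300/(75) = 40000
    cost = 7640 + 2*300*9 + 10000 = 23040

23040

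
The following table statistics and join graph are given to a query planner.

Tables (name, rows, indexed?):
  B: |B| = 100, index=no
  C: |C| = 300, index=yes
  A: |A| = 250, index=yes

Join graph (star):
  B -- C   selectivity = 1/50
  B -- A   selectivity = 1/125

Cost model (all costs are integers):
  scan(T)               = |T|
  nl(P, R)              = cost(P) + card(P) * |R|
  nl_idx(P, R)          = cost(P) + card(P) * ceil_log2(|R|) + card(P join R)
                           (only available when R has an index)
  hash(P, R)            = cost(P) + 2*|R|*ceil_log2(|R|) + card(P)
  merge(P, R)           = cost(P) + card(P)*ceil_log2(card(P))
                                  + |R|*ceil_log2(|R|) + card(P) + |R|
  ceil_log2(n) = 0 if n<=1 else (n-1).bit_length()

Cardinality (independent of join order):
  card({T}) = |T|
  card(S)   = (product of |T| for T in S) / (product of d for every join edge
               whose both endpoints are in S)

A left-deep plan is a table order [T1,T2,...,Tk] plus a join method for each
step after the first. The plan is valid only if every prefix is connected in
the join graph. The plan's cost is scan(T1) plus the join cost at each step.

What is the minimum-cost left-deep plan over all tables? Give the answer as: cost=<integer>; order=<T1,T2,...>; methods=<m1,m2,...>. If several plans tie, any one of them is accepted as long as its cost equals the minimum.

Selinger DP (subsets sized 1..n):
  {B}: scan cost=100, card=100
  {C}: scan cost=300, card=300
  {A}: scan cost=250, card=250
  {BC}: card=600; try (C,nl_idx)→1600, (B,hash)→2000, (C,merge)→3900, (B,merge)→4100, (C,hash)→5600, (C,nl)→30100 …(+1); best=1600 via (C,nl_idx)
  {AB}: card=200; try (A,nl_idx)→1100, (B,hash)→1900, (A,merge)→3150, (B,merge)→3300, (A,hash)→4200, (A,nl)→25100 …(+1); best=1100 via (A,nl_idx)
  {ABC}: card=1200; try (C,nl_idx)→4100, (C,merge)→5900, (A,hash)→6200, (C,hash)→6700, (A,nl_idx)→7600, (A,merge)→10450 …(+2); best=4100 via (C,nl_idx)

cost=4100; order=B,A,C; methods=nl_idx,nl_idx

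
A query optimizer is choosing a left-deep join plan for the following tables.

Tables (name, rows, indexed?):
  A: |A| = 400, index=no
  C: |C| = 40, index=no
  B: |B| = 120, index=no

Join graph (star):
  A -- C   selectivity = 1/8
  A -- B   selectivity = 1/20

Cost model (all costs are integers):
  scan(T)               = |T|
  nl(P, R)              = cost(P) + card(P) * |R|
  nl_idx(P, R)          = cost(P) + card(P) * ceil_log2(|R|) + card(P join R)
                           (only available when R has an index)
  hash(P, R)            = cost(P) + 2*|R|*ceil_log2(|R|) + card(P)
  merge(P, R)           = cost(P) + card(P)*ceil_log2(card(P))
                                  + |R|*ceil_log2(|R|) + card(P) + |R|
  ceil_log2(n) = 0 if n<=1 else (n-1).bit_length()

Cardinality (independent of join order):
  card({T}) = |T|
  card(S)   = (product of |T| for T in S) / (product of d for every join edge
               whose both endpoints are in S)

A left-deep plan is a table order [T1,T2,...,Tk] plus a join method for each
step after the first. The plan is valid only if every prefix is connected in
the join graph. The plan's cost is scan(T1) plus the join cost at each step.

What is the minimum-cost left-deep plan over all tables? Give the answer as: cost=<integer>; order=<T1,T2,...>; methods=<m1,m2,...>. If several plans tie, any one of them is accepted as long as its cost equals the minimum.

Selinger DP (subsets sized 1..n):
  {A}: scan cost=400, card=400
  {C}: scan cost=40, card=40
  {B}: scan cost=120, card=120
  {AC}: card=2000; try (C,hash)→1280, (A,merge)→4320, (C,merge)→4680, (A,hash)→7280, (A,nl)→16040, (C,nl)→16400; best=1280 via (C,hash)
  {AB}: card=2400; try (B,hash)→2480, (A,merge)→5080, (B,merge)→5360, (A,hash)→7440, (A,nl)→48120, (B,nl)→48400; best=2480 via (B,hash)
  {ABC}: card=12000; try (B,hash)→4960, (C,hash)→5360, (B,merge)→26240, (C,merge)→33960, (C,nl)→98480, (B,nl)→241280; best=4960 via (B,hash)

cost=4960; order=A,C,B; methods=hash,hash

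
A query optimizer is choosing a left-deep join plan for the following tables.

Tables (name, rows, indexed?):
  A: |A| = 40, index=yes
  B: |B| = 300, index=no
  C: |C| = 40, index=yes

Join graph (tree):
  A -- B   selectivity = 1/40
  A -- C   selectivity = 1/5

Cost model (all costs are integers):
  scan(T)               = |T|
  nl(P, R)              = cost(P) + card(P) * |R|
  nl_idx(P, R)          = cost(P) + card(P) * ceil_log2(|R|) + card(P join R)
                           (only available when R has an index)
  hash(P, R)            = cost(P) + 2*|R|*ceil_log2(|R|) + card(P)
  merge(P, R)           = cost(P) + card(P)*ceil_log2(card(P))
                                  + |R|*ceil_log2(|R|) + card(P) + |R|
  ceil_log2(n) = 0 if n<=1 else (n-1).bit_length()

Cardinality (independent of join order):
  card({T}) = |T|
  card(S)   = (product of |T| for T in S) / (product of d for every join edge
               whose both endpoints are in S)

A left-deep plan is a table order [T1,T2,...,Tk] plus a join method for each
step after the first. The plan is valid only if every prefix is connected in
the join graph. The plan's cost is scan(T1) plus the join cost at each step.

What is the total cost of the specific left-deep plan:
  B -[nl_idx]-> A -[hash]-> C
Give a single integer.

step 1: scan B: cost=300, card=300
step 2: join A via nl_idx
    card(P join A) = 300*40/(40) = 300
    cost = 300 + 300*6 + 300 = 2400
step 3: join C via hash
    card(P join C) = 300*40/(5) = 2400
    cost = 2400 + 2*40*6 + 300 = 3180

3180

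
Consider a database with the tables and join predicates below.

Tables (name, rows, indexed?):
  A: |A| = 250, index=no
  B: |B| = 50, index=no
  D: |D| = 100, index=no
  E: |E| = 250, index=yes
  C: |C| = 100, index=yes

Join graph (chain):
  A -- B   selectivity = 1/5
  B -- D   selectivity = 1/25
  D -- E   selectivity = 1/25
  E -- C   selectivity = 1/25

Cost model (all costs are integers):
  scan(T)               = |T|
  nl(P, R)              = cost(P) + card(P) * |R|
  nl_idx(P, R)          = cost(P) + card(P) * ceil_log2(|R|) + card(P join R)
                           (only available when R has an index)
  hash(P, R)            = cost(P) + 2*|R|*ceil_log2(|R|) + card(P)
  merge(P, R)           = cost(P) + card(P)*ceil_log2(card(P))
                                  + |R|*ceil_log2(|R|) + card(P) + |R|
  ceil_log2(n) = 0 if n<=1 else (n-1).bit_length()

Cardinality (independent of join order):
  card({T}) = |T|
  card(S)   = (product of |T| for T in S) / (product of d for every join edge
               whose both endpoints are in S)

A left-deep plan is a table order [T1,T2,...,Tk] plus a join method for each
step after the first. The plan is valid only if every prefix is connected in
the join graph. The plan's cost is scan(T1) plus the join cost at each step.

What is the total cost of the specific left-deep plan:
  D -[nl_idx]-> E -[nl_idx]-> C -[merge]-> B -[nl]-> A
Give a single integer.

2065250

step 1: scan D: cost=100, card=100
step 2: join E via nl_idx
    card(P join E) = 100*250/(25) = 1000
    cost = 100 + 100*8 + 1000 = 1900
step 3: join C via nl_idx
    card(P join C) = 1000*100/(25) = 4000
    cost = 1900 + 1000*7 + 4000 = 12900
step 4: join B via merge
    card(P join B) = 4000*50/(25) = 8000
    cost = 12900 + 4000*12 + 50*6 + 4000 + 50 = 65250
step 5: join A via nl
    card(P join A) = 8000*250/(5) = 400000
    cost = 65250 + 8000*250 = 2065250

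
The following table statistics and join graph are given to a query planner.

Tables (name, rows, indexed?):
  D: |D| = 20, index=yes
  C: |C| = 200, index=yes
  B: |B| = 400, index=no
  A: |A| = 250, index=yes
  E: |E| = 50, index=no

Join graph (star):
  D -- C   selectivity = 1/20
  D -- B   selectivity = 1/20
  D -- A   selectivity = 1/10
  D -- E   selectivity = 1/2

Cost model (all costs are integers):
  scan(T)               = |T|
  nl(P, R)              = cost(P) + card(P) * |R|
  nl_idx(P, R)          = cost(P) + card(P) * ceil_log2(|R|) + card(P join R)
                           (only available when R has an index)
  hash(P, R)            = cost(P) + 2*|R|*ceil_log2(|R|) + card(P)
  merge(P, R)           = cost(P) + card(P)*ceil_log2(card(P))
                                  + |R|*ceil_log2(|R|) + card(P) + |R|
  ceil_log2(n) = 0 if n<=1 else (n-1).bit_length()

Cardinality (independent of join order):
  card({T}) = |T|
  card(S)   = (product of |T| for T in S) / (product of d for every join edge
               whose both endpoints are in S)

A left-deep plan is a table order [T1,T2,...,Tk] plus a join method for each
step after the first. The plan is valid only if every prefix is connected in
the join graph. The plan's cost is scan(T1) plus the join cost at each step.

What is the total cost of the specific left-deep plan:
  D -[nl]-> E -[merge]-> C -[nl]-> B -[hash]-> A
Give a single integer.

2111820

step 1: scan D: cost=20, card=20
step 2: join E via nl
    card(P join E) = 20*50/(2) = 500
    cost = 20 + 20*50 = 1020
step 3: join C via merge
    card(P join C) = 500*200/(20) = 5000
    cost = 1020 + 500*9 + 200*8 + 500 + 200 = 7820
step 4: join B via nl
    card(P join B) = 5000*400/(20) = 100000
    cost = 7820 + 5000*400 = 2007820
step 5: join A via hash
    card(P join A) = 100000*250/(10) = 2500000
    cost = 2007820 + 2*250*8 + 100000 = 2111820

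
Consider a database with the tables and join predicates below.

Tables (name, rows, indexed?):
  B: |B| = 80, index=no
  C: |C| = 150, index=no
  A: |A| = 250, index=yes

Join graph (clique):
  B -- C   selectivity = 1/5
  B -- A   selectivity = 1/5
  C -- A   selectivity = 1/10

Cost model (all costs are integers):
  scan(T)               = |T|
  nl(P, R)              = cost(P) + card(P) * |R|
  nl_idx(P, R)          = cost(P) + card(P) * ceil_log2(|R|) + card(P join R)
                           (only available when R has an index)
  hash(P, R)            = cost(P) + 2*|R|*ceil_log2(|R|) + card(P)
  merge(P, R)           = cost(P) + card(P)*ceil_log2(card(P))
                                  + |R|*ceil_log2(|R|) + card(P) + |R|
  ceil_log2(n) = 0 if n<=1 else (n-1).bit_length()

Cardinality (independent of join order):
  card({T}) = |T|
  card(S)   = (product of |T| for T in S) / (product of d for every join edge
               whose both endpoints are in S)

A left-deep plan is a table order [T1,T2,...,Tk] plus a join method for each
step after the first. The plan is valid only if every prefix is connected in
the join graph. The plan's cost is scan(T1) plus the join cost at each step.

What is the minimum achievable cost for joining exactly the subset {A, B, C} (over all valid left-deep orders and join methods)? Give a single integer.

7770

Selinger DP over subsets of {A,B,C}:
  {B}: scan cost=80, card=80
  {C}: scan cost=150, card=150
  {A}: scan cost=250, card=250
  {BC}: card=2400; try (B,hash)→1420, (C,merge)→2070, (B,merge)→2140, (C,hash)→2560, (C,nl)→12080, (B,nl)→12150; best=1420 via (B,hash)
  {AB}: card=4000; try (B,hash)→1620, (A,merge)→2970, (B,merge)→3140, (A,hash)→4160, (A,nl_idx)→4720, (A,nl)→20080 …(+1); best=1620 via (B,hash)
  {AC}: card=3750; try (C,hash)→2900, (A,merge)→3750, (C,merge)→3850, (A,hash)→4300, (A,nl_idx)→5100, (A,nl)→37650 …(+1); best=2900 via (C,hash)
  {ABC}: card=12000; try (B,hash)→7770, (A,hash)→7820, (C,hash)→8020, (A,nl_idx)→32620, (A,merge)→34870, (B,merge)→52290 …(+4); best=7770 via (B,hash)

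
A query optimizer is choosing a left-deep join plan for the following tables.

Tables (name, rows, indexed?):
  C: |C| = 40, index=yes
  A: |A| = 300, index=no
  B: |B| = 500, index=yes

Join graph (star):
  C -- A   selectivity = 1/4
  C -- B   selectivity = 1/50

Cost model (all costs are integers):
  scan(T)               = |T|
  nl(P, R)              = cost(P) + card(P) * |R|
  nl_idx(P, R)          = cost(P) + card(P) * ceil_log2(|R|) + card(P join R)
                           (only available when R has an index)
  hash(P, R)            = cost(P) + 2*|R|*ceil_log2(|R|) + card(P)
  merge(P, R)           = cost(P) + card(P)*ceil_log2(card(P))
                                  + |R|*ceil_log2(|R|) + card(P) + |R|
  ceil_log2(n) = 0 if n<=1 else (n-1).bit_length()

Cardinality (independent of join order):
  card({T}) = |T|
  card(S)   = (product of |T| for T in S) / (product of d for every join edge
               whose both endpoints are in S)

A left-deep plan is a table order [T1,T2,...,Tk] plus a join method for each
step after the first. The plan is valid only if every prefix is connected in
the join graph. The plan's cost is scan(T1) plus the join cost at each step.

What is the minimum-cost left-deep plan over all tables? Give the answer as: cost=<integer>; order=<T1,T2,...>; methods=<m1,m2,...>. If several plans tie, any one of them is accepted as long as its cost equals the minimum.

Selinger DP (subsets sized 1..n):
  {C}: scan cost=40, card=40
  {A}: scan cost=300, card=300
  {B}: scan cost=500, card=500
  {AC}: card=3000; try (C,hash)→1080, (A,merge)→3320, (C,merge)→3580, (C,nl_idx)→5100, (A,hash)→5480, (A,nl)→12040 …(+1); best=1080 via (C,hash)
  {BC}: card=400; try (B,nl_idx)→800, (C,hash)→1480, (C,nl_idx)→3900, (B,merge)→5320, (C,merge)→5780, (B,hash)→9080 …(+2); best=800 via (B,nl_idx)
  {ABC}: card=30000; try (A,hash)→6600, (A,merge)→7800, (B,hash)→13080, (B,merge)→45080, (B,nl_idx)→58080, (A,nl)→120800 …(+1); best=6600 via (A,hash)

cost=6600; order=C,B,A; methods=nl_idx,hash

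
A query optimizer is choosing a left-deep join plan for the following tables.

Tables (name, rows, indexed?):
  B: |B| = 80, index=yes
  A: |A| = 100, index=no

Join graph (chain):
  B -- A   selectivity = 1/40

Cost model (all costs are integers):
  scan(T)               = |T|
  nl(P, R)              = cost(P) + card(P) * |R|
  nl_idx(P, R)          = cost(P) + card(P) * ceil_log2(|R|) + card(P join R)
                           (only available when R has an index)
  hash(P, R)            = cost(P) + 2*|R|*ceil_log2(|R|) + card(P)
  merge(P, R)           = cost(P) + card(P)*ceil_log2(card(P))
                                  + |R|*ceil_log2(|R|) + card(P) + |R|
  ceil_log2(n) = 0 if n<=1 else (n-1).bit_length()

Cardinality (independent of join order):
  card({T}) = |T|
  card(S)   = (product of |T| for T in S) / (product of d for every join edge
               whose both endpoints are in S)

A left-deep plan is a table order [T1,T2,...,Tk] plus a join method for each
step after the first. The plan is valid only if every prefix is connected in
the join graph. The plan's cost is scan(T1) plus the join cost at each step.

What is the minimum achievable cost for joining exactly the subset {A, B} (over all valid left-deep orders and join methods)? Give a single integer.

1000

Selinger DP over subsets of {A,B}:
  {B}: scan cost=80, card=80
  {A}: scan cost=100, card=100
  {AB}: card=200; try (B,nl_idx)→1000, (B,hash)→1320, (A,merge)→1520, (B,merge)→1540, (A,hash)→1560, (A,nl)→8080 …(+1); best=1000 via (B,nl_idx)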